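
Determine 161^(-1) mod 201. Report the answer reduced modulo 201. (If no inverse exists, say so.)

5

Extended Euclidean algorithm:
201 = 1*161 + 40
161 = 4*40 + 1
40 = 40*1 + 0
The gcd is 1. Working backward:
1 = 161 − 4·40
1 = −4·201 + 5·161
So 161·5 ≡ 1 (mod 201).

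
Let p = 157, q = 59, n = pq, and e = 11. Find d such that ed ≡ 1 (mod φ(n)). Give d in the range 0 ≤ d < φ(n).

φ(n) = (p−1)(q−1) = 156·58 = 9048.
Need d with 11·d ≡ 1 (mod 9048). Apply the extended Euclidean algorithm:
9048 = 822·11 + 6
11 = 1·6 + 5
6 = 1·5 + 1
5 = 5·1 + 0
Back-substitute:
1 = 6 − 5
1 = −11 + 2·6
1 = 2·9048 − 1645·11
So 11·(-1645) ≡ 1 (mod 9048), hence d ≡ -1645 ≡ 7403 (mod 9048).

7403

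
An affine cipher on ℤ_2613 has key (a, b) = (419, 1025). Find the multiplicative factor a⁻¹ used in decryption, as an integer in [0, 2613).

1478

gcd(2613, 419) by repeated division:
2613 = 6×419 + 99
419 = 4×99 + 23
99 = 4×23 + 7
23 = 3×7 + 2
7 = 3×2 + 1
2 = 2×1 + 0
gcd = 1, so the inverse exists. Back-substitute:
1 = 7 − 3·2
1 = −3·23 + 10·7
1 = 10·99 − 43·23
1 = −43·419 + 182·99
1 = 182·2613 − 1135·419
Hence 419⁻¹ ≡ -1135 ≡ 1478 (mod 2613).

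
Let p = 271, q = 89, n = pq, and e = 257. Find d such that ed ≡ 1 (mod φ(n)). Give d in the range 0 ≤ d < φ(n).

φ(n) = (p−1)(q−1) = 270·88 = 23760.
Need d with 257·d ≡ 1 (mod 23760). Apply the extended Euclidean algorithm:
23760 = 92×257 + 116
257 = 2×116 + 25
116 = 4×25 + 16
25 = 1×16 + 9
16 = 1×9 + 7
9 = 1×7 + 2
7 = 3×2 + 1
2 = 2×1 + 0
Back-substitute:
1 = 7 − 3·2
1 = −3·9 + 4·7
1 = 4·16 − 7·9
1 = −7·25 + 11·16
1 = 11·116 − 51·25
1 = −51·257 + 113·116
1 = 113·23760 − 10447·257
So 257·(-10447) ≡ 1 (mod 23760), hence d ≡ -10447 ≡ 13313 (mod 23760).

13313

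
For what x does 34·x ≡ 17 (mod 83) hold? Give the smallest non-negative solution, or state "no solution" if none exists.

42

First find gcd(34, 83):
83 = 2×34 + 15
34 = 2×15 + 4
15 = 3×4 + 3
4 = 1×3 + 1
3 = 3×1 + 0
gcd = 1, so a unique solution mod 83 exists.
Back-substitute for the Bézout coefficients:
1 = 4 − 3
1 = −15 + 4·4
1 = 4·34 − 9·15
1 = −9·83 + 22·34
So 34·(22) ≡ 1 (mod 83), giving 34⁻¹ ≡ 22.
x ≡ 34⁻¹·17 ≡ 22·17 ≡ 42 (mod 83).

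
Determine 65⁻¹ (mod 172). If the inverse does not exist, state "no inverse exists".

45

gcd(172, 65) by repeated division:
172 = 2*65 + 42
65 = 1*42 + 23
42 = 1*23 + 19
23 = 1*19 + 4
19 = 4*4 + 3
4 = 1*3 + 1
3 = 3*1 + 0
The gcd is 1. Working backward:
1 = 4 − 3
1 = −19 + 5·4
1 = 5·23 − 6·19
1 = −6·42 + 11·23
1 = 11·65 − 17·42
1 = −17·172 + 45·65
So 65·45 ≡ 1 (mod 172).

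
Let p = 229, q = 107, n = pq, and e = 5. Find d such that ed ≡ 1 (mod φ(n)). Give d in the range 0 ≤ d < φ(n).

14501

φ(n) = (p−1)(q−1) = 228·106 = 24168.
Need d with 5·d ≡ 1 (mod 24168). Apply the extended Euclidean algorithm:
24168 = 4833×5 + 3
5 = 1×3 + 2
3 = 1×2 + 1
2 = 2×1 + 0
Back-substitute:
1 = 3 − 2
1 = −5 + 2·3
1 = 2·24168 − 9667·5
So 5·(-9667) ≡ 1 (mod 24168), hence d ≡ -9667 ≡ 14501 (mod 24168).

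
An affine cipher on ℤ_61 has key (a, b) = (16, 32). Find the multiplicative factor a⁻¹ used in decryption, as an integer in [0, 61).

Run Euclid on (61, 16):
61 = 3·16 + 13
16 = 1·13 + 3
13 = 4·3 + 1
3 = 3·1 + 0
gcd = 1, so the inverse exists. Back-substitute:
1 = 13 − 4·3
1 = −4·16 + 5·13
1 = 5·61 − 19·16
Thus 16·(-19) ≡ 1 (mod 61); reducing, -19 mod 61 = 42.

42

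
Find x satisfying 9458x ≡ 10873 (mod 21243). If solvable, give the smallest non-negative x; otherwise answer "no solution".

794

First find gcd(9458, 21243):
21243 = 2×9458 + 2327
9458 = 4×2327 + 150
2327 = 15×150 + 77
150 = 1×77 + 73
77 = 1×73 + 4
73 = 18×4 + 1
4 = 4×1 + 0
gcd = 1, so a unique solution mod 21243 exists.
Back-substitute for the Bézout coefficients:
1 = 73 − 18·4
1 = −18·77 + 19·73
1 = 19·150 − 37·77
1 = −37·2327 + 574·150
1 = 574·9458 − 2333·2327
1 = −2333·21243 + 5240·9458
So 9458·(5240) ≡ 1 (mod 21243), giving 9458⁻¹ ≡ 5240.
x ≡ 9458⁻¹·10873 ≡ 5240·10873 ≡ 794 (mod 21243).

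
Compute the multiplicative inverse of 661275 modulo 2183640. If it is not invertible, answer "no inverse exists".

Euclidean algorithm on 2183640, 661275:
2183640 = 3*661275 + 199815
661275 = 3*199815 + 61830
199815 = 3*61830 + 14325
61830 = 4*14325 + 4530
14325 = 3*4530 + 735
4530 = 6*735 + 120
735 = 6*120 + 15
120 = 8*15 + 0
gcd(661275, 2183640) = 15 ≠ 1, so 661275 has no multiplicative inverse modulo 2183640.

no inverse exists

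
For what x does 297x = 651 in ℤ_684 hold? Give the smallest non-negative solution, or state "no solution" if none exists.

no solution

gcd(297, 684):
684 = 2*297 + 90
297 = 3*90 + 27
90 = 3*27 + 9
27 = 3*9 + 0
gcd = 9, but 9 ∤ 651, so the congruence has no solution.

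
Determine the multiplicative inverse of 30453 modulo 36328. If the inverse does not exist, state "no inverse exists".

Run Euclid on (36328, 30453):
36328 = 1×30453 + 5875
30453 = 5×5875 + 1078
5875 = 5×1078 + 485
1078 = 2×485 + 108
485 = 4×108 + 53
108 = 2×53 + 2
53 = 26×2 + 1
2 = 2×1 + 0
gcd = 1, so the inverse exists. Back-substitute:
1 = 53 − 26·2
1 = −26·108 + 53·53
1 = 53·485 − 238·108
1 = −238·1078 + 529·485
1 = 529·5875 − 2883·1078
1 = −2883·30453 + 14944·5875
1 = 14944·36328 − 17827·30453
Hence 30453⁻¹ ≡ -17827 ≡ 18501 (mod 36328).

18501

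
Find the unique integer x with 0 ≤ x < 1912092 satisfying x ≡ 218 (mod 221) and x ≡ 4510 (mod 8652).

Write x = 218 + 221·k. Then 221·k ≡ 4510 − 218 ≡ 4292 (mod 8652).
Need 221⁻¹ mod 8652. Extended Euclid on (8652, 221):
8652 = 39·221 + 33
221 = 6·33 + 23
33 = 1·23 + 10
23 = 2·10 + 3
10 = 3·3 + 1
3 = 3·1 + 0
Back-substitute:
1 = 10 − 3·3
1 = −3·23 + 7·10
1 = 7·33 − 10·23
1 = −10·221 + 67·33
1 = 67·8652 − 2623·221
221⁻¹ ≡ 6029 (mod 8652), so k ≡ 6029·4292 ≡ 6988 (mod 8652).
x = 218 + 221·6988 = 1544566.

1544566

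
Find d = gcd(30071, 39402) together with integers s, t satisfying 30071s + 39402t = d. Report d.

Apply Euclid's algorithm to 39402 and 30071:
39402 = 1*30071 + 9331
30071 = 3*9331 + 2078
9331 = 4*2078 + 1019
2078 = 2*1019 + 40
1019 = 25*40 + 19
40 = 2*19 + 2
19 = 9*2 + 1
2 = 2*1 + 0
gcd(30071, 39402) = 1.
Working backward:
1 = 19 − 9·2
1 = −9·40 + 19·19
1 = 19·1019 − 484·40
1 = −484·2078 + 987·1019
1 = 987·9331 − 4432·2078
1 = −4432·30071 + 14283·9331
1 = 14283·39402 − 18715·30071
So 1 = (14283)·39402 + (-18715)·30071.

1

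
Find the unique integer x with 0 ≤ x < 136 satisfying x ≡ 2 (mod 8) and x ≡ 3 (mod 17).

Write x = 2 + 8·k. Then 8·k ≡ 3 − 2 ≡ 1 (mod 17).
Need 8⁻¹ mod 17. Extended Euclid on (17, 8):
17 = 2·8 + 1
8 = 8·1 + 0
Back-substitute:
1 = 17 − 2·8
8⁻¹ ≡ 15 (mod 17), so k ≡ 15·1 ≡ 15 (mod 17).
x = 2 + 8·15 = 122.

122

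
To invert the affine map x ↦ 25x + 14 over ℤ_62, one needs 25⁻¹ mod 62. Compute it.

5

gcd(62, 25) by repeated division:
62 = 2×25 + 12
25 = 2×12 + 1
12 = 12×1 + 0
gcd = 1, so the inverse exists. Back-substitute:
1 = 25 − 2·12
1 = −2·62 + 5·25
So 25·5 ≡ 1 (mod 62).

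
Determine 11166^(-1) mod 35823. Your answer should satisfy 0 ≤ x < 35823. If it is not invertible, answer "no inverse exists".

no inverse exists

Euclidean algorithm on 35823, 11166:
35823 = 3·11166 + 2325
11166 = 4·2325 + 1866
2325 = 1·1866 + 459
1866 = 4·459 + 30
459 = 15·30 + 9
30 = 3·9 + 3
9 = 3·3 + 0
The gcd is 3, not 1, hence no inverse exists.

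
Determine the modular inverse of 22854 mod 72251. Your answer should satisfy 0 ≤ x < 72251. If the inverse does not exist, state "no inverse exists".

Run Euclid on (72251, 22854):
72251 = 3*22854 + 3689
22854 = 6*3689 + 720
3689 = 5*720 + 89
720 = 8*89 + 8
89 = 11*8 + 1
8 = 8*1 + 0
Since gcd(22854, 72251) = 1, back-substitute to write 1 as a combination:
1 = 89 − 11·8
1 = −11·720 + 89·89
1 = 89·3689 − 456·720
1 = −456·22854 + 2825·3689
1 = 2825·72251 − 8931·22854
Hence 22854⁻¹ ≡ -8931 ≡ 63320 (mod 72251).

63320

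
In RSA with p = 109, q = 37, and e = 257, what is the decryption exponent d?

φ(n) = (p−1)(q−1) = 108·36 = 3888.
Need d with 257·d ≡ 1 (mod 3888). Apply the extended Euclidean algorithm:
3888 = 15·257 + 33
257 = 7·33 + 26
33 = 1·26 + 7
26 = 3·7 + 5
7 = 1·5 + 2
5 = 2·2 + 1
2 = 2·1 + 0
Back-substitute:
1 = 5 − 2·2
1 = −2·7 + 3·5
1 = 3·26 − 11·7
1 = −11·33 + 14·26
1 = 14·257 − 109·33
1 = −109·3888 + 1649·257
So 257·1649 ≡ 1 (mod 3888), hence d = 1649.

1649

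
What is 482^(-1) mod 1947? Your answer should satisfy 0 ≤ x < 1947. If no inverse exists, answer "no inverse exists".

Extended Euclidean algorithm:
1947 = 4·482 + 19
482 = 25·19 + 7
19 = 2·7 + 5
7 = 1·5 + 2
5 = 2·2 + 1
2 = 2·1 + 0
The gcd is 1. Working backward:
1 = 5 − 2·2
1 = −2·7 + 3·5
1 = 3·19 − 8·7
1 = −8·482 + 203·19
1 = 203·1947 − 820·482
So 482·(-820) ≡ 1 (mod 1947), and -820 ≡ 1127 (mod 1947).

1127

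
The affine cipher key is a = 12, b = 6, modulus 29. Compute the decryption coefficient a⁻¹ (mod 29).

17

Extended Euclidean algorithm:
29 = 2·12 + 5
12 = 2·5 + 2
5 = 2·2 + 1
2 = 2·1 + 0
Since gcd(12, 29) = 1, back-substitute to write 1 as a combination:
1 = 5 − 2·2
1 = −2·12 + 5·5
1 = 5·29 − 12·12
Thus 12·(-12) ≡ 1 (mod 29); reducing, -12 mod 29 = 17.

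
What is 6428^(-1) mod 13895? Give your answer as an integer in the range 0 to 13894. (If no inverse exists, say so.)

Extended Euclidean algorithm:
13895 = 2·6428 + 1039
6428 = 6·1039 + 194
1039 = 5·194 + 69
194 = 2·69 + 56
69 = 1·56 + 13
56 = 4·13 + 4
13 = 3·4 + 1
4 = 4·1 + 0
The gcd is 1. Working backward:
1 = 13 − 3·4
1 = −3·56 + 13·13
1 = 13·69 − 16·56
1 = −16·194 + 45·69
1 = 45·1039 − 241·194
1 = −241·6428 + 1491·1039
1 = 1491·13895 − 3223·6428
Thus 6428·(-3223) ≡ 1 (mod 13895); reducing, -3223 mod 13895 = 10672.

10672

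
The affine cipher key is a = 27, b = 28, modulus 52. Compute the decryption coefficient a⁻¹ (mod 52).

27

Extended Euclidean algorithm:
52 = 1×27 + 25
27 = 1×25 + 2
25 = 12×2 + 1
2 = 2×1 + 0
The gcd is 1. Working backward:
1 = 25 − 12·2
1 = −12·27 + 13·25
1 = 13·52 − 25·27
Hence 27⁻¹ ≡ -25 ≡ 27 (mod 52).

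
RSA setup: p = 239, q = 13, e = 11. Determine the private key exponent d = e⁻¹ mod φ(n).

779

φ(n) = (p−1)(q−1) = 238·12 = 2856.
Need d with 11·d ≡ 1 (mod 2856). Apply the extended Euclidean algorithm:
2856 = 259×11 + 7
11 = 1×7 + 4
7 = 1×4 + 3
4 = 1×3 + 1
3 = 3×1 + 0
Back-substitute:
1 = 4 − 3
1 = −7 + 2·4
1 = 2·11 − 3·7
1 = −3·2856 + 779·11
So 11·779 ≡ 1 (mod 2856), hence d = 779.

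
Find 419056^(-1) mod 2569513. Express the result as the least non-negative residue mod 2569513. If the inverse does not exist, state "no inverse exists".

605950

Apply the Euclidean algorithm to 2569513 and 419056:
2569513 = 6*419056 + 55177
419056 = 7*55177 + 32817
55177 = 1*32817 + 22360
32817 = 1*22360 + 10457
22360 = 2*10457 + 1446
10457 = 7*1446 + 335
1446 = 4*335 + 106
335 = 3*106 + 17
106 = 6*17 + 4
17 = 4*4 + 1
4 = 4*1 + 0
The gcd is 1. Working backward:
1 = 17 − 4·4
1 = −4·106 + 25·17
1 = 25·335 − 79·106
1 = −79·1446 + 341·335
1 = 341·10457 − 2466·1446
1 = −2466·22360 + 5273·10457
1 = 5273·32817 − 7739·22360
1 = −7739·55177 + 13012·32817
1 = 13012·419056 − 98823·55177
1 = −98823·2569513 + 605950·419056
So 419056·605950 ≡ 1 (mod 2569513).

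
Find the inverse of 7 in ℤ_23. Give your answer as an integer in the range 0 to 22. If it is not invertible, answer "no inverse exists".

Run Euclid on (23, 7):
23 = 3*7 + 2
7 = 3*2 + 1
2 = 2*1 + 0
Since gcd(7, 23) = 1, back-substitute to write 1 as a combination:
1 = 7 − 3·2
1 = −3·23 + 10·7
So 7·10 ≡ 1 (mod 23).

10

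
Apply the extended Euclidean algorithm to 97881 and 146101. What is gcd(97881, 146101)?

Apply Euclid's algorithm to 146101 and 97881:
146101 = 1·97881 + 48220
97881 = 2·48220 + 1441
48220 = 33·1441 + 667
1441 = 2·667 + 107
667 = 6·107 + 25
107 = 4·25 + 7
25 = 3·7 + 4
7 = 1·4 + 3
4 = 1·3 + 1
3 = 3·1 + 0
gcd(97881, 146101) = 1.
Working backward:
1 = 4 − 3
1 = −7 + 2·4
1 = 2·25 − 7·7
1 = −7·107 + 30·25
1 = 30·667 − 187·107
1 = −187·1441 + 404·667
1 = 404·48220 − 13519·1441
1 = −13519·97881 + 27442·48220
1 = 27442·146101 − 40961·97881
So 1 = (27442)·146101 + (-40961)·97881.

1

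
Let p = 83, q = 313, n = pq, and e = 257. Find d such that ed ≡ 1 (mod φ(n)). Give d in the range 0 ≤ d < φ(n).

φ(n) = (p−1)(q−1) = 82·312 = 25584.
Need d with 257·d ≡ 1 (mod 25584). Apply the extended Euclidean algorithm:
25584 = 99*257 + 141
257 = 1*141 + 116
141 = 1*116 + 25
116 = 4*25 + 16
25 = 1*16 + 9
16 = 1*9 + 7
9 = 1*7 + 2
7 = 3*2 + 1
2 = 2*1 + 0
Back-substitute:
1 = 7 − 3·2
1 = −3·9 + 4·7
1 = 4·16 − 7·9
1 = −7·25 + 11·16
1 = 11·116 − 51·25
1 = −51·141 + 62·116
1 = 62·257 − 113·141
1 = −113·25584 + 11249·257
So 257·11249 ≡ 1 (mod 25584), hence d = 11249.

11249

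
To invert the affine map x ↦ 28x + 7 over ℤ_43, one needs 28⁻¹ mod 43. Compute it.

Extended Euclidean algorithm:
43 = 1×28 + 15
28 = 1×15 + 13
15 = 1×13 + 2
13 = 6×2 + 1
2 = 2×1 + 0
The gcd is 1. Working backward:
1 = 13 − 6·2
1 = −6·15 + 7·13
1 = 7·28 − 13·15
1 = −13·43 + 20·28
So 28·20 ≡ 1 (mod 43).

20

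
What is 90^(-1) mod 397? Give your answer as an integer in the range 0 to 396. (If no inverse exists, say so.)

Apply the Euclidean algorithm to 397 and 90:
397 = 4·90 + 37
90 = 2·37 + 16
37 = 2·16 + 5
16 = 3·5 + 1
5 = 5·1 + 0
gcd = 1, so the inverse exists. Back-substitute:
1 = 16 − 3·5
1 = −3·37 + 7·16
1 = 7·90 − 17·37
1 = −17·397 + 75·90
So 90·75 ≡ 1 (mod 397).

75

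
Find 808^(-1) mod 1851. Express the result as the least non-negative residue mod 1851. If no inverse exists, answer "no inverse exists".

Extended Euclidean algorithm:
1851 = 2×808 + 235
808 = 3×235 + 103
235 = 2×103 + 29
103 = 3×29 + 16
29 = 1×16 + 13
16 = 1×13 + 3
13 = 4×3 + 1
3 = 3×1 + 0
The gcd is 1. Working backward:
1 = 13 − 4·3
1 = −4·16 + 5·13
1 = 5·29 − 9·16
1 = −9·103 + 32·29
1 = 32·235 − 73·103
1 = −73·808 + 251·235
1 = 251·1851 − 575·808
So 808·(-575) ≡ 1 (mod 1851), and -575 ≡ 1276 (mod 1851).

1276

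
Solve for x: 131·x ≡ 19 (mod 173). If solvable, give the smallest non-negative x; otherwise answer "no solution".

First find gcd(131, 173):
173 = 1·131 + 42
131 = 3·42 + 5
42 = 8·5 + 2
5 = 2·2 + 1
2 = 2·1 + 0
gcd = 1, so a unique solution mod 173 exists.
Back-substitute for the Bézout coefficients:
1 = 5 − 2·2
1 = −2·42 + 17·5
1 = 17·131 − 53·42
1 = −53·173 + 70·131
So 131·(70) ≡ 1 (mod 173), giving 131⁻¹ ≡ 70.
x ≡ 131⁻¹·19 ≡ 70·19 ≡ 119 (mod 173).

119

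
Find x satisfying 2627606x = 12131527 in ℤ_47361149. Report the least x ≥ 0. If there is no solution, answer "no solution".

17417624

First find gcd(2627606, 47361149):
47361149 = 18×2627606 + 64241
2627606 = 40×64241 + 57966
64241 = 1×57966 + 6275
57966 = 9×6275 + 1491
6275 = 4×1491 + 311
1491 = 4×311 + 247
311 = 1×247 + 64
247 = 3×64 + 55
64 = 1×55 + 9
55 = 6×9 + 1
9 = 9×1 + 0
gcd = 1, so a unique solution mod 47361149 exists.
Back-substitute for the Bézout coefficients:
1 = 55 − 6·9
1 = −6·64 + 7·55
1 = 7·247 − 27·64
1 = −27·311 + 34·247
1 = 34·1491 − 163·311
1 = −163·6275 + 686·1491
1 = 686·57966 − 6337·6275
1 = −6337·64241 + 7023·57966
1 = 7023·2627606 − 287257·64241
1 = −287257·47361149 + 5177649·2627606
So 2627606·(5177649) ≡ 1 (mod 47361149), giving 2627606⁻¹ ≡ 5177649.
x ≡ 2627606⁻¹·12131527 ≡ 5177649·12131527 ≡ 17417624 (mod 47361149).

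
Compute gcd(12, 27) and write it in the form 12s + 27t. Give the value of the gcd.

Euclidean algorithm:
27 = 2·12 + 3
12 = 4·3 + 0
gcd(12, 27) = 3.
Express as a combination:
3 = 27 − 2·12
So 3 = (1)·27 + (-2)·12.

3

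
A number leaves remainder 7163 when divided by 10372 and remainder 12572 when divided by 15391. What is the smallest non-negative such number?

Write x = 7163 + 10372·k. Then 10372·k ≡ 12572 − 7163 ≡ 5409 (mod 15391).
Need 10372⁻¹ mod 15391. Extended Euclid on (15391, 10372):
15391 = 1*10372 + 5019
10372 = 2*5019 + 334
5019 = 15*334 + 9
334 = 37*9 + 1
9 = 9*1 + 0
Back-substitute:
1 = 334 − 37·9
1 = −37·5019 + 556·334
1 = 556·10372 − 1149·5019
1 = −1149·15391 + 1705·10372
10372⁻¹ ≡ 1705 (mod 15391), so k ≡ 1705·5409 ≡ 3136 (mod 15391).
x = 7163 + 10372·3136 = 32533755.

32533755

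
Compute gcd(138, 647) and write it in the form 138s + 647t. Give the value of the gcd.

Repeated division:
647 = 4*138 + 95
138 = 1*95 + 43
95 = 2*43 + 9
43 = 4*9 + 7
9 = 1*7 + 2
7 = 3*2 + 1
2 = 2*1 + 0
gcd(138, 647) = 1.
Back-substituting:
1 = 7 − 3·2
1 = −3·9 + 4·7
1 = 4·43 − 19·9
1 = −19·95 + 42·43
1 = 42·138 − 61·95
1 = −61·647 + 286·138
So 1 = (-61)·647 + (286)·138.

1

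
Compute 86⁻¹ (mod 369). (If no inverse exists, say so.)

236

gcd(369, 86) by repeated division:
369 = 4·86 + 25
86 = 3·25 + 11
25 = 2·11 + 3
11 = 3·3 + 2
3 = 1·2 + 1
2 = 2·1 + 0
The gcd is 1. Working backward:
1 = 3 − 2
1 = −11 + 4·3
1 = 4·25 − 9·11
1 = −9·86 + 31·25
1 = 31·369 − 133·86
Thus 86·(-133) ≡ 1 (mod 369); reducing, -133 mod 369 = 236.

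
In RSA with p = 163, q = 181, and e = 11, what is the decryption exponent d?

φ(n) = (p−1)(q−1) = 162·180 = 29160.
Need d with 11·d ≡ 1 (mod 29160). Apply the extended Euclidean algorithm:
29160 = 2650*11 + 10
11 = 1*10 + 1
10 = 10*1 + 0
Back-substitute:
1 = 11 − 10
1 = −29160 + 2651·11
So 11·2651 ≡ 1 (mod 29160), hence d = 2651.

2651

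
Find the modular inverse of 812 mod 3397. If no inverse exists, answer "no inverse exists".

Extended Euclidean algorithm:
3397 = 4·812 + 149
812 = 5·149 + 67
149 = 2·67 + 15
67 = 4·15 + 7
15 = 2·7 + 1
7 = 7·1 + 0
Since gcd(812, 3397) = 1, back-substitute to write 1 as a combination:
1 = 15 − 2·7
1 = −2·67 + 9·15
1 = 9·149 − 20·67
1 = −20·812 + 109·149
1 = 109·3397 − 456·812
So 812·(-456) ≡ 1 (mod 3397), and -456 ≡ 2941 (mod 3397).

2941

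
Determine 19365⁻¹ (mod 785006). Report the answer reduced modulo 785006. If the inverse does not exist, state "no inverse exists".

189877

Run Euclid on (785006, 19365):
785006 = 40·19365 + 10406
19365 = 1·10406 + 8959
10406 = 1·8959 + 1447
8959 = 6·1447 + 277
1447 = 5·277 + 62
277 = 4·62 + 29
62 = 2·29 + 4
29 = 7·4 + 1
4 = 4·1 + 0
The gcd is 1. Working backward:
1 = 29 − 7·4
1 = −7·62 + 15·29
1 = 15·277 − 67·62
1 = −67·1447 + 350·277
1 = 350·8959 − 2167·1447
1 = −2167·10406 + 2517·8959
1 = 2517·19365 − 4684·10406
1 = −4684·785006 + 189877·19365
So 19365·189877 ≡ 1 (mod 785006).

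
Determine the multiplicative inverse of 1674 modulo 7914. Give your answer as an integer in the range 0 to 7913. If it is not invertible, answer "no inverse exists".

no inverse exists

Euclidean algorithm on 7914, 1674:
7914 = 4·1674 + 1218
1674 = 1·1218 + 456
1218 = 2·456 + 306
456 = 1·306 + 150
306 = 2·150 + 6
150 = 25·6 + 0
gcd(1674, 7914) = 6 ≠ 1, so 1674 has no multiplicative inverse modulo 7914.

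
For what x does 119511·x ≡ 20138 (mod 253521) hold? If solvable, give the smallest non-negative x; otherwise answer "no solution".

no solution

gcd(119511, 253521):
253521 = 2×119511 + 14499
119511 = 8×14499 + 3519
14499 = 4×3519 + 423
3519 = 8×423 + 135
423 = 3×135 + 18
135 = 7×18 + 9
18 = 2×9 + 0
gcd = 9, but 9 ∤ 20138, so the congruence has no solution.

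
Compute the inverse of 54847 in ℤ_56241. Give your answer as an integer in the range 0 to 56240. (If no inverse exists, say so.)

Apply the Euclidean algorithm to 56241 and 54847:
56241 = 1*54847 + 1394
54847 = 39*1394 + 481
1394 = 2*481 + 432
481 = 1*432 + 49
432 = 8*49 + 40
49 = 1*40 + 9
40 = 4*9 + 4
9 = 2*4 + 1
4 = 4*1 + 0
The gcd is 1. Working backward:
1 = 9 − 2·4
1 = −2·40 + 9·9
1 = 9·49 − 11·40
1 = −11·432 + 97·49
1 = 97·481 − 108·432
1 = −108·1394 + 313·481
1 = 313·54847 − 12315·1394
1 = −12315·56241 + 12628·54847
So 54847·12628 ≡ 1 (mod 56241).

12628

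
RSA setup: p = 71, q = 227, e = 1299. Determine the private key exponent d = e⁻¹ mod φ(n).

φ(n) = (p−1)(q−1) = 70·226 = 15820.
Need d with 1299·d ≡ 1 (mod 15820). Apply the extended Euclidean algorithm:
15820 = 12·1299 + 232
1299 = 5·232 + 139
232 = 1·139 + 93
139 = 1·93 + 46
93 = 2·46 + 1
46 = 46·1 + 0
Back-substitute:
1 = 93 − 2·46
1 = −2·139 + 3·93
1 = 3·232 − 5·139
1 = −5·1299 + 28·232
1 = 28·15820 − 341·1299
So 1299·(-341) ≡ 1 (mod 15820), hence d ≡ -341 ≡ 15479 (mod 15820).

15479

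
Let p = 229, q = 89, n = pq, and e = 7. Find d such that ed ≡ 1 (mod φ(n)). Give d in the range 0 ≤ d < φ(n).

φ(n) = (p−1)(q−1) = 228·88 = 20064.
Need d with 7·d ≡ 1 (mod 20064). Apply the extended Euclidean algorithm:
20064 = 2866·7 + 2
7 = 3·2 + 1
2 = 2·1 + 0
Back-substitute:
1 = 7 − 3·2
1 = −3·20064 + 8599·7
So 7·8599 ≡ 1 (mod 20064), hence d = 8599.

8599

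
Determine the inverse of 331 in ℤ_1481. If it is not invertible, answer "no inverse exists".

349

Run Euclid on (1481, 331):
1481 = 4*331 + 157
331 = 2*157 + 17
157 = 9*17 + 4
17 = 4*4 + 1
4 = 4*1 + 0
The gcd is 1. Working backward:
1 = 17 − 4·4
1 = −4·157 + 37·17
1 = 37·331 − 78·157
1 = −78·1481 + 349·331
So 331·349 ≡ 1 (mod 1481).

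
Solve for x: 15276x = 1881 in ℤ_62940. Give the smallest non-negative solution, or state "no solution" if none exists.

gcd(15276, 62940):
62940 = 4·15276 + 1836
15276 = 8·1836 + 588
1836 = 3·588 + 72
588 = 8·72 + 12
72 = 6·12 + 0
gcd = 12, but 12 ∤ 1881, so the congruence has no solution.

no solution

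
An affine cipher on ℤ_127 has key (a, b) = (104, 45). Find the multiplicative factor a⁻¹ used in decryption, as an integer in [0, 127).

11

Run Euclid on (127, 104):
127 = 1×104 + 23
104 = 4×23 + 12
23 = 1×12 + 11
12 = 1×11 + 1
11 = 11×1 + 0
Since gcd(104, 127) = 1, back-substitute to write 1 as a combination:
1 = 12 − 11
1 = −23 + 2·12
1 = 2·104 − 9·23
1 = −9·127 + 11·104
So 104·11 ≡ 1 (mod 127).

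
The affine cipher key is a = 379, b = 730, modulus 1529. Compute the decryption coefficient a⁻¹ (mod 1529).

823

Extended Euclidean algorithm:
1529 = 4×379 + 13
379 = 29×13 + 2
13 = 6×2 + 1
2 = 2×1 + 0
Since gcd(379, 1529) = 1, back-substitute to write 1 as a combination:
1 = 13 − 6·2
1 = −6·379 + 175·13
1 = 175·1529 − 706·379
Thus 379·(-706) ≡ 1 (mod 1529); reducing, -706 mod 1529 = 823.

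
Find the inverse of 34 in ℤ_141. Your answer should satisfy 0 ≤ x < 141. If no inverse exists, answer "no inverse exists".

112

gcd(141, 34) by repeated division:
141 = 4·34 + 5
34 = 6·5 + 4
5 = 1·4 + 1
4 = 4·1 + 0
The gcd is 1. Working backward:
1 = 5 − 4
1 = −34 + 7·5
1 = 7·141 − 29·34
Hence 34⁻¹ ≡ -29 ≡ 112 (mod 141).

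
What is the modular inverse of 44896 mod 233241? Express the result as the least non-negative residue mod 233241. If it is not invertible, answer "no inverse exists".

Extended Euclidean algorithm:
233241 = 5·44896 + 8761
44896 = 5·8761 + 1091
8761 = 8·1091 + 33
1091 = 33·33 + 2
33 = 16·2 + 1
2 = 2·1 + 0
The gcd is 1. Working backward:
1 = 33 − 16·2
1 = −16·1091 + 529·33
1 = 529·8761 − 4248·1091
1 = −4248·44896 + 21769·8761
1 = 21769·233241 − 113093·44896
So 44896·(-113093) ≡ 1 (mod 233241), and -113093 ≡ 120148 (mod 233241).

120148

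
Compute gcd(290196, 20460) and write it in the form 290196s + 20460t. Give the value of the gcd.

Apply Euclid's algorithm to 290196 and 20460:
290196 = 14×20460 + 3756
20460 = 5×3756 + 1680
3756 = 2×1680 + 396
1680 = 4×396 + 96
396 = 4×96 + 12
96 = 8×12 + 0
gcd(290196, 20460) = 12.
Express as a combination:
12 = 396 − 4·96
12 = −4·1680 + 17·396
12 = 17·3756 − 38·1680
12 = −38·20460 + 207·3756
12 = 207·290196 − 2936·20460
So 12 = (207)·290196 + (-2936)·20460.

12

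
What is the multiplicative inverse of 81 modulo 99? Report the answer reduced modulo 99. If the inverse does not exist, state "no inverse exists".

no inverse exists

Euclidean algorithm on 99, 81:
99 = 1×81 + 18
81 = 4×18 + 9
18 = 2×9 + 0
gcd(81, 99) = 9 ≠ 1, so 81 has no multiplicative inverse modulo 99.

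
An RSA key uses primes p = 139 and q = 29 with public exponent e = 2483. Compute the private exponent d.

φ(n) = (p−1)(q−1) = 138·28 = 3864.
Need d with 2483·d ≡ 1 (mod 3864). Apply the extended Euclidean algorithm:
3864 = 1*2483 + 1381
2483 = 1*1381 + 1102
1381 = 1*1102 + 279
1102 = 3*279 + 265
279 = 1*265 + 14
265 = 18*14 + 13
14 = 1*13 + 1
13 = 13*1 + 0
Back-substitute:
1 = 14 − 13
1 = −265 + 19·14
1 = 19·279 − 20·265
1 = −20·1102 + 79·279
1 = 79·1381 − 99·1102
1 = −99·2483 + 178·1381
1 = 178·3864 − 277·2483
So 2483·(-277) ≡ 1 (mod 3864), hence d ≡ -277 ≡ 3587 (mod 3864).

3587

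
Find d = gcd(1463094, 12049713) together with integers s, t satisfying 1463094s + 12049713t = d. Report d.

9

Euclidean algorithm:
12049713 = 8*1463094 + 344961
1463094 = 4*344961 + 83250
344961 = 4*83250 + 11961
83250 = 6*11961 + 11484
11961 = 1*11484 + 477
11484 = 24*477 + 36
477 = 13*36 + 9
36 = 4*9 + 0
gcd(1463094, 12049713) = 9.
Working backward:
9 = 477 − 13·36
9 = −13·11484 + 313·477
9 = 313·11961 − 326·11484
9 = −326·83250 + 2269·11961
9 = 2269·344961 − 9402·83250
9 = −9402·1463094 + 39877·344961
9 = 39877·12049713 − 328418·1463094
So 9 = (39877)·12049713 + (-328418)·1463094.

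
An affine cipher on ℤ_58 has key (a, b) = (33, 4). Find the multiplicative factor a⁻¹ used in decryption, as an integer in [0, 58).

51

Extended Euclidean algorithm:
58 = 1·33 + 25
33 = 1·25 + 8
25 = 3·8 + 1
8 = 8·1 + 0
Since gcd(33, 58) = 1, back-substitute to write 1 as a combination:
1 = 25 − 3·8
1 = −3·33 + 4·25
1 = 4·58 − 7·33
So 33·(-7) ≡ 1 (mod 58), and -7 ≡ 51 (mod 58).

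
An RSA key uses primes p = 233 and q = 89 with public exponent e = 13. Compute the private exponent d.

3141

φ(n) = (p−1)(q−1) = 232·88 = 20416.
Need d with 13·d ≡ 1 (mod 20416). Apply the extended Euclidean algorithm:
20416 = 1570·13 + 6
13 = 2·6 + 1
6 = 6·1 + 0
Back-substitute:
1 = 13 − 2·6
1 = −2·20416 + 3141·13
So 13·3141 ≡ 1 (mod 20416), hence d = 3141.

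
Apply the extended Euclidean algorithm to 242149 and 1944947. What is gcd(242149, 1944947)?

Repeated division:
1944947 = 8·242149 + 7755
242149 = 31·7755 + 1744
7755 = 4·1744 + 779
1744 = 2·779 + 186
779 = 4·186 + 35
186 = 5·35 + 11
35 = 3·11 + 2
11 = 5·2 + 1
2 = 2·1 + 0
gcd(242149, 1944947) = 1.
Express as a combination:
1 = 11 − 5·2
1 = −5·35 + 16·11
1 = 16·186 − 85·35
1 = −85·779 + 356·186
1 = 356·1744 − 797·779
1 = −797·7755 + 3544·1744
1 = 3544·242149 − 110661·7755
1 = −110661·1944947 + 888832·242149
So 1 = (-110661)·1944947 + (888832)·242149.

1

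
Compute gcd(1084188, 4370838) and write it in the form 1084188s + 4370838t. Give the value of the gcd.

Apply Euclid's algorithm to 4370838 and 1084188:
4370838 = 4·1084188 + 34086
1084188 = 31·34086 + 27522
34086 = 1·27522 + 6564
27522 = 4·6564 + 1266
6564 = 5·1266 + 234
1266 = 5·234 + 96
234 = 2·96 + 42
96 = 2·42 + 12
42 = 3·12 + 6
12 = 2·6 + 0
gcd(1084188, 4370838) = 6.
Working backward:
6 = 42 − 3·12
6 = −3·96 + 7·42
6 = 7·234 − 17·96
6 = −17·1266 + 92·234
6 = 92·6564 − 477·1266
6 = −477·27522 + 2000·6564
6 = 2000·34086 − 2477·27522
6 = −2477·1084188 + 78787·34086
6 = 78787·4370838 − 317625·1084188
So 6 = (78787)·4370838 + (-317625)·1084188.

6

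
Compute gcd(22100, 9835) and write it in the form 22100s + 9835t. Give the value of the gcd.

5

Repeated division:
22100 = 2·9835 + 2430
9835 = 4·2430 + 115
2430 = 21·115 + 15
115 = 7·15 + 10
15 = 1·10 + 5
10 = 2·5 + 0
gcd(22100, 9835) = 5.
Working backward:
5 = 15 − 10
5 = −115 + 8·15
5 = 8·2430 − 169·115
5 = −169·9835 + 684·2430
5 = 684·22100 − 1537·9835
So 5 = (684)·22100 + (-1537)·9835.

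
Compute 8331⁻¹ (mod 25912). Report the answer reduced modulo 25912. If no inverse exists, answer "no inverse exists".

17707

Run Euclid on (25912, 8331):
25912 = 3*8331 + 919
8331 = 9*919 + 60
919 = 15*60 + 19
60 = 3*19 + 3
19 = 6*3 + 1
3 = 3*1 + 0
The gcd is 1. Working backward:
1 = 19 − 6·3
1 = −6·60 + 19·19
1 = 19·919 − 291·60
1 = −291·8331 + 2638·919
1 = 2638·25912 − 8205·8331
Hence 8331⁻¹ ≡ -8205 ≡ 17707 (mod 25912).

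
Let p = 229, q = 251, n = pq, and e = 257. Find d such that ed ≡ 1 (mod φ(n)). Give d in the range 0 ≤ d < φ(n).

φ(n) = (p−1)(q−1) = 228·250 = 57000.
Need d with 257·d ≡ 1 (mod 57000). Apply the extended Euclidean algorithm:
57000 = 221·257 + 203
257 = 1·203 + 54
203 = 3·54 + 41
54 = 1·41 + 13
41 = 3·13 + 2
13 = 6·2 + 1
2 = 2·1 + 0
Back-substitute:
1 = 13 − 6·2
1 = −6·41 + 19·13
1 = 19·54 − 25·41
1 = −25·203 + 94·54
1 = 94·257 − 119·203
1 = −119·57000 + 26393·257
So 257·26393 ≡ 1 (mod 57000), hence d = 26393.

26393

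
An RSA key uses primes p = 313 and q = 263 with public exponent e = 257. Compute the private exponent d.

φ(n) = (p−1)(q−1) = 312·262 = 81744.
Need d with 257·d ≡ 1 (mod 81744). Apply the extended Euclidean algorithm:
81744 = 318·257 + 18
257 = 14·18 + 5
18 = 3·5 + 3
5 = 1·3 + 2
3 = 1·2 + 1
2 = 2·1 + 0
Back-substitute:
1 = 3 − 2
1 = −5 + 2·3
1 = 2·18 − 7·5
1 = −7·257 + 100·18
1 = 100·81744 − 31807·257
So 257·(-31807) ≡ 1 (mod 81744), hence d ≡ -31807 ≡ 49937 (mod 81744).

49937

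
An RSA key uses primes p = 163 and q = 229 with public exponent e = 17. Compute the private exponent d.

15209

φ(n) = (p−1)(q−1) = 162·228 = 36936.
Need d with 17·d ≡ 1 (mod 36936). Apply the extended Euclidean algorithm:
36936 = 2172×17 + 12
17 = 1×12 + 5
12 = 2×5 + 2
5 = 2×2 + 1
2 = 2×1 + 0
Back-substitute:
1 = 5 − 2·2
1 = −2·12 + 5·5
1 = 5·17 − 7·12
1 = −7·36936 + 15209·17
So 17·15209 ≡ 1 (mod 36936), hence d = 15209.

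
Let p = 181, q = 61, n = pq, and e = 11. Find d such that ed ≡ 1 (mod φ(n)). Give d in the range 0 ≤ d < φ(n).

5891

φ(n) = (p−1)(q−1) = 180·60 = 10800.
Need d with 11·d ≡ 1 (mod 10800). Apply the extended Euclidean algorithm:
10800 = 981·11 + 9
11 = 1·9 + 2
9 = 4·2 + 1
2 = 2·1 + 0
Back-substitute:
1 = 9 − 4·2
1 = −4·11 + 5·9
1 = 5·10800 − 4909·11
So 11·(-4909) ≡ 1 (mod 10800), hence d ≡ -4909 ≡ 5891 (mod 10800).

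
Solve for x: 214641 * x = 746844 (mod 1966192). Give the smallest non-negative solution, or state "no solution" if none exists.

1527212

First find gcd(214641, 1966192):
1966192 = 9*214641 + 34423
214641 = 6*34423 + 8103
34423 = 4*8103 + 2011
8103 = 4*2011 + 59
2011 = 34*59 + 5
59 = 11*5 + 4
5 = 1*4 + 1
4 = 4*1 + 0
gcd = 1, so a unique solution mod 1966192 exists.
Back-substitute for the Bézout coefficients:
1 = 5 − 4
1 = −59 + 12·5
1 = 12·2011 − 409·59
1 = −409·8103 + 1648·2011
1 = 1648·34423 − 7001·8103
1 = −7001·214641 + 43654·34423
1 = 43654·1966192 − 399887·214641
So 214641·(-399887) ≡ 1 (mod 1966192), giving 214641⁻¹ ≡ 1566305.
x ≡ 214641⁻¹·746844 ≡ 1566305·746844 ≡ 1527212 (mod 1966192).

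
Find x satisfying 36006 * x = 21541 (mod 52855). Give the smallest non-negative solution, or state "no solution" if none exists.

First find gcd(36006, 52855):
52855 = 1*36006 + 16849
36006 = 2*16849 + 2308
16849 = 7*2308 + 693
2308 = 3*693 + 229
693 = 3*229 + 6
229 = 38*6 + 1
6 = 6*1 + 0
gcd = 1, so a unique solution mod 52855 exists.
Back-substitute for the Bézout coefficients:
1 = 229 − 38·6
1 = −38·693 + 115·229
1 = 115·2308 − 383·693
1 = −383·16849 + 2796·2308
1 = 2796·36006 − 5975·16849
1 = −5975·52855 + 8771·36006
So 36006·(8771) ≡ 1 (mod 52855), giving 36006⁻¹ ≡ 8771.
x ≡ 36006⁻¹·21541 ≡ 8771·21541 ≡ 32341 (mod 52855).

32341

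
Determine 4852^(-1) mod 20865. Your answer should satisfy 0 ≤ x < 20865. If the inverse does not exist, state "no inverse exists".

Run Euclid on (20865, 4852):
20865 = 4×4852 + 1457
4852 = 3×1457 + 481
1457 = 3×481 + 14
481 = 34×14 + 5
14 = 2×5 + 4
5 = 1×4 + 1
4 = 4×1 + 0
The gcd is 1. Working backward:
1 = 5 − 4
1 = −14 + 3·5
1 = 3·481 − 103·14
1 = −103·1457 + 312·481
1 = 312·4852 − 1039·1457
1 = −1039·20865 + 4468·4852
So 4852·4468 ≡ 1 (mod 20865).

4468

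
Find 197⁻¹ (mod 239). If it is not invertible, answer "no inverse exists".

Apply the Euclidean algorithm to 239 and 197:
239 = 1×197 + 42
197 = 4×42 + 29
42 = 1×29 + 13
29 = 2×13 + 3
13 = 4×3 + 1
3 = 3×1 + 0
The gcd is 1. Working backward:
1 = 13 − 4·3
1 = −4·29 + 9·13
1 = 9·42 − 13·29
1 = −13·197 + 61·42
1 = 61·239 − 74·197
Thus 197·(-74) ≡ 1 (mod 239); reducing, -74 mod 239 = 165.

165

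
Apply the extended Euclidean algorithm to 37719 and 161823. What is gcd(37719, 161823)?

Euclidean algorithm:
161823 = 4*37719 + 10947
37719 = 3*10947 + 4878
10947 = 2*4878 + 1191
4878 = 4*1191 + 114
1191 = 10*114 + 51
114 = 2*51 + 12
51 = 4*12 + 3
12 = 4*3 + 0
gcd(37719, 161823) = 3.
Express as a combination:
3 = 51 − 4·12
3 = −4·114 + 9·51
3 = 9·1191 − 94·114
3 = −94·4878 + 385·1191
3 = 385·10947 − 864·4878
3 = −864·37719 + 2977·10947
3 = 2977·161823 − 12772·37719
So 3 = (2977)·161823 + (-12772)·37719.

3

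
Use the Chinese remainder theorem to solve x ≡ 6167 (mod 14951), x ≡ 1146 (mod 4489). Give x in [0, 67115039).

27859880

Write x = 6167 + 14951·k. Then 14951·k ≡ 1146 − 6167 ≡ 3957 (mod 4489).
Need 14951⁻¹ mod 4489. Extended Euclid on (4489, 1484):
4489 = 3×1484 + 37
1484 = 40×37 + 4
37 = 9×4 + 1
4 = 4×1 + 0
Back-substitute:
1 = 37 − 9·4
1 = −9·1484 + 361·37
1 = 361·4489 − 1092·1484
14951⁻¹ ≡ 3397 (mod 4489), so k ≡ 3397·3957 ≡ 1863 (mod 4489).
x = 6167 + 14951·1863 = 27859880.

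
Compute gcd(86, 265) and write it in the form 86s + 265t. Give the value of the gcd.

1

Repeated division:
265 = 3*86 + 7
86 = 12*7 + 2
7 = 3*2 + 1
2 = 2*1 + 0
gcd(86, 265) = 1.
Back-substituting:
1 = 7 − 3·2
1 = −3·86 + 37·7
1 = 37·265 − 114·86
So 1 = (37)·265 + (-114)·86.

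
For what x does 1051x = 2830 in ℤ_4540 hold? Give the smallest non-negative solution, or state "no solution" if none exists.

750

First find gcd(1051, 4540):
4540 = 4×1051 + 336
1051 = 3×336 + 43
336 = 7×43 + 35
43 = 1×35 + 8
35 = 4×8 + 3
8 = 2×3 + 2
3 = 1×2 + 1
2 = 2×1 + 0
gcd = 1, so a unique solution mod 4540 exists.
Back-substitute for the Bézout coefficients:
1 = 3 − 2
1 = −8 + 3·3
1 = 3·35 − 13·8
1 = −13·43 + 16·35
1 = 16·336 − 125·43
1 = −125·1051 + 391·336
1 = 391·4540 − 1689·1051
So 1051·(-1689) ≡ 1 (mod 4540), giving 1051⁻¹ ≡ 2851.
x ≡ 1051⁻¹·2830 ≡ 2851·2830 ≡ 750 (mod 4540).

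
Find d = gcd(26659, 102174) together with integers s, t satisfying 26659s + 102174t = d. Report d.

Repeated division:
102174 = 3×26659 + 22197
26659 = 1×22197 + 4462
22197 = 4×4462 + 4349
4462 = 1×4349 + 113
4349 = 38×113 + 55
113 = 2×55 + 3
55 = 18×3 + 1
3 = 3×1 + 0
gcd(26659, 102174) = 1.
Back-substituting:
1 = 55 − 18·3
1 = −18·113 + 37·55
1 = 37·4349 − 1424·113
1 = −1424·4462 + 1461·4349
1 = 1461·22197 − 7268·4462
1 = −7268·26659 + 8729·22197
1 = 8729·102174 − 33455·26659
So 1 = (8729)·102174 + (-33455)·26659.

1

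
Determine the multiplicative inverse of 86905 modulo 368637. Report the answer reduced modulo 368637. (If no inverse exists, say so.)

Apply the Euclidean algorithm to 368637 and 86905:
368637 = 4·86905 + 21017
86905 = 4·21017 + 2837
21017 = 7·2837 + 1158
2837 = 2·1158 + 521
1158 = 2·521 + 116
521 = 4·116 + 57
116 = 2·57 + 2
57 = 28·2 + 1
2 = 2·1 + 0
The gcd is 1. Working backward:
1 = 57 − 28·2
1 = −28·116 + 57·57
1 = 57·521 − 256·116
1 = −256·1158 + 569·521
1 = 569·2837 − 1394·1158
1 = −1394·21017 + 10327·2837
1 = 10327·86905 − 42702·21017
1 = −42702·368637 + 181135·86905
So 86905·181135 ≡ 1 (mod 368637).

181135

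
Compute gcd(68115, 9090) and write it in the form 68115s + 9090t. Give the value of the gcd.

15

Euclidean algorithm:
68115 = 7·9090 + 4485
9090 = 2·4485 + 120
4485 = 37·120 + 45
120 = 2·45 + 30
45 = 1·30 + 15
30 = 2·15 + 0
gcd(68115, 9090) = 15.
Working backward:
15 = 45 − 30
15 = −120 + 3·45
15 = 3·4485 − 112·120
15 = −112·9090 + 227·4485
15 = 227·68115 − 1701·9090
So 15 = (227)·68115 + (-1701)·9090.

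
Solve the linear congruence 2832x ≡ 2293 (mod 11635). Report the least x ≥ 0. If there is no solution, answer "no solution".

8649

First find gcd(2832, 11635):
11635 = 4·2832 + 307
2832 = 9·307 + 69
307 = 4·69 + 31
69 = 2·31 + 7
31 = 4·7 + 3
7 = 2·3 + 1
3 = 3·1 + 0
gcd = 1, so a unique solution mod 11635 exists.
Back-substitute for the Bézout coefficients:
1 = 7 − 2·3
1 = −2·31 + 9·7
1 = 9·69 − 20·31
1 = −20·307 + 89·69
1 = 89·2832 − 821·307
1 = −821·11635 + 3373·2832
So 2832·(3373) ≡ 1 (mod 11635), giving 2832⁻¹ ≡ 3373.
x ≡ 2832⁻¹·2293 ≡ 3373·2293 ≡ 8649 (mod 11635).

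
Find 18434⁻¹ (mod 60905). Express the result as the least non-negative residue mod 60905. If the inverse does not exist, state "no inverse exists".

no inverse exists

Compute gcd(18434, 60905):
60905 = 3·18434 + 5603
18434 = 3·5603 + 1625
5603 = 3·1625 + 728
1625 = 2·728 + 169
728 = 4·169 + 52
169 = 3·52 + 13
52 = 4·13 + 0
Since gcd = 13 > 1, 18434 is not a unit mod 60905.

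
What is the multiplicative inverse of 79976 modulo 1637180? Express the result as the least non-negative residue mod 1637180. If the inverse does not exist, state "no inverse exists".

Compute gcd(79976, 1637180):
1637180 = 20×79976 + 37660
79976 = 2×37660 + 4656
37660 = 8×4656 + 412
4656 = 11×412 + 124
412 = 3×124 + 40
124 = 3×40 + 4
40 = 10×4 + 0
The gcd is 4, not 1, hence no inverse exists.

no inverse exists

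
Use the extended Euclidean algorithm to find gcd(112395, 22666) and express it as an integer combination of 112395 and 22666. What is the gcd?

Euclidean algorithm:
112395 = 4·22666 + 21731
22666 = 1·21731 + 935
21731 = 23·935 + 226
935 = 4·226 + 31
226 = 7·31 + 9
31 = 3·9 + 4
9 = 2·4 + 1
4 = 4·1 + 0
gcd(112395, 22666) = 1.
Working backward:
1 = 9 − 2·4
1 = −2·31 + 7·9
1 = 7·226 − 51·31
1 = −51·935 + 211·226
1 = 211·21731 − 4904·935
1 = −4904·22666 + 5115·21731
1 = 5115·112395 − 25364·22666
So 1 = (5115)·112395 + (-25364)·22666.

1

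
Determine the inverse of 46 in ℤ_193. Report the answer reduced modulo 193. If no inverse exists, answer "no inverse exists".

21

Extended Euclidean algorithm:
193 = 4·46 + 9
46 = 5·9 + 1
9 = 9·1 + 0
gcd = 1, so the inverse exists. Back-substitute:
1 = 46 − 5·9
1 = −5·193 + 21·46
So 46·21 ≡ 1 (mod 193).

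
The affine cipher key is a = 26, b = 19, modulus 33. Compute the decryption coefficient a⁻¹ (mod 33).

Apply the Euclidean algorithm to 33 and 26:
33 = 1·26 + 7
26 = 3·7 + 5
7 = 1·5 + 2
5 = 2·2 + 1
2 = 2·1 + 0
The gcd is 1. Working backward:
1 = 5 − 2·2
1 = −2·7 + 3·5
1 = 3·26 − 11·7
1 = −11·33 + 14·26
So 26·14 ≡ 1 (mod 33).

14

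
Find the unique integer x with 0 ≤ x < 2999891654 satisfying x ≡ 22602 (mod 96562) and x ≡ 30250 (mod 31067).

Write x = 22602 + 96562·k. Then 96562·k ≡ 30250 − 22602 ≡ 7648 (mod 31067).
Need 96562⁻¹ mod 31067. Extended Euclid on (31067, 3361):
31067 = 9·3361 + 818
3361 = 4·818 + 89
818 = 9·89 + 17
89 = 5·17 + 4
17 = 4·4 + 1
4 = 4·1 + 0
Back-substitute:
1 = 17 − 4·4
1 = −4·89 + 21·17
1 = 21·818 − 193·89
1 = −193·3361 + 793·818
1 = 793·31067 − 7330·3361
96562⁻¹ ≡ 23737 (mod 31067), so k ≡ 23737·7648 ≡ 16095 (mod 31067).
x = 22602 + 96562·16095 = 1554187992.

1554187992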